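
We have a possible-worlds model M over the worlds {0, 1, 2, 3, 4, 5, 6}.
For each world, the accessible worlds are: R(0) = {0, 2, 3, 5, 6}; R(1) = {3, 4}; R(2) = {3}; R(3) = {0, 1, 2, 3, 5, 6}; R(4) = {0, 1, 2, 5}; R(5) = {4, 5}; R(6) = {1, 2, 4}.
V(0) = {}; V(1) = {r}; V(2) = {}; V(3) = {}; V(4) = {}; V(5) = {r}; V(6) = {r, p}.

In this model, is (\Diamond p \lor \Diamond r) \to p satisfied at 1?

Recall that \Diamond ψ holds at a world iff ψ holds at some accessible world.
At 1: \Diamond p \lor \Diamond r is false, p is false, so (\Diamond p \lor \Diamond r) \to p is true.
  At 1: \Diamond p is false, \Diamond r is false, so \Diamond p \lor \Diamond r is false.
    At 1: \Diamond p requires p at some successor in {3, 4}.
      At 3: p is false.
      At 4: p is false.
    So \Diamond p is false at 1.
    At 1: \Diamond r requires r at some successor in {3, 4}.
      At 3: r is false.
      At 4: r is false.
    So \Diamond r is false at 1.

Yes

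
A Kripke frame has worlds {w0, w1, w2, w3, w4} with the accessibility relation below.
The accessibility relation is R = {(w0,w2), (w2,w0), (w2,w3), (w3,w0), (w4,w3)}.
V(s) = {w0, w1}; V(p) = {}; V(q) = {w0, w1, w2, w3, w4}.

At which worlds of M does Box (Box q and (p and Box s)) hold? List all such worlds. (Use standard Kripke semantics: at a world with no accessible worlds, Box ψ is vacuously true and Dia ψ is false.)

Recall that Box ψ holds at a world iff ψ holds at every accessible world, and Dia ψ holds iff ψ holds at some accessible world.
Let φ = Box (Box q and (p and Box s)). Evaluate φ at each world:
  w0 (successors {w2}): φ is false.
  w1 (successors ∅): φ is true.
  w2 (successors {w0, w3}): φ is false.
  w3 (successors {w0}): φ is false.
  w4 (successors {w3}): φ is false.
For instance, at w2:
  At w2: Box (Box q and (p and Box s)) requires Box q and (p and Box s) at every successor {w0, w3}.
    Box q and (p and Box s) fails at w0, so Box (Box q and (p and Box s)) is false at w2.
      At w0: Box q is true, p and Box s is false, so Box q and (p and Box s) is false.
Satisfying worlds: {w1}

w1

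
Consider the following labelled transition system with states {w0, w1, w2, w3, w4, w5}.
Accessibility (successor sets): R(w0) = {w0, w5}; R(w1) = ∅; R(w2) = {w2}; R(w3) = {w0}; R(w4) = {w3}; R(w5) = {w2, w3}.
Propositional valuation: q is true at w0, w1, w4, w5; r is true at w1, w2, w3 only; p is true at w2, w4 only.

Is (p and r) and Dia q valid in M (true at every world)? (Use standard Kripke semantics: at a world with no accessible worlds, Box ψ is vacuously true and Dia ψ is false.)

Let φ = (p and r) and Dia q. Evaluate φ at each world:
  w0 (successors {w0, w5}): φ is false.
  w1 (successors ∅): φ is false.
  w2 (successors {w2}): φ is false.
  w3 (successors {w0}): φ is false.
  w4 (successors {w3}): φ is false.
  w5 (successors {w2, w3}): φ is false.
Detail at w0 (counterexample):
  At w0: p and r is false, Dia q is true, so (p and r) and Dia q is false.
    At w0: Dia q requires q at some successor in {w0, w5}.
      q holds at w0, so Dia q is true at w0.

No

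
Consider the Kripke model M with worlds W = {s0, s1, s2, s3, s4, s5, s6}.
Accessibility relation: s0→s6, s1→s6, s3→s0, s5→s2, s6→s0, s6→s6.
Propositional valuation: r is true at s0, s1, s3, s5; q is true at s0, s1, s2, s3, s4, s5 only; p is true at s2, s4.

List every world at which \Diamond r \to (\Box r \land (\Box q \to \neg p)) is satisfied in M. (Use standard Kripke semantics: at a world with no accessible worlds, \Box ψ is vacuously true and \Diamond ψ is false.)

s0, s1, s2, s3, s4, s5

Let φ = \Diamond r \to (\Box r \land (\Box q \to \neg p)). Evaluate φ at each world:
  s0 (successors {s6}): φ is true.
  s1 (successors {s6}): φ is true.
  s2 (successors ∅): φ is true.
  s3 (successors {s0}): φ is true.
  s4 (successors ∅): φ is true.
  s5 (successors {s2}): φ is true.
  s6 (successors {s0, s6}): φ is false.
For instance, at s0:
  At s0: \Diamond r is false, \Box r \land (\Box q \to \neg p) is false, so \Diamond r \to (\Box r \land (\Box q \to \neg p)) is true.
    At s0: \Diamond r requires r at some successor in {s6}.
      At s6: r is false.
    So \Diamond r is false at s0.
    At s0: \Box r is false, \Box q \to \neg p is true, so \Box r \land (\Box q \to \neg p) is false.
      At s0: \Box r requires r at every successor {s6}.
        r fails at s6, so \Box r is false at s0.
      At s0: \Box q is false, \neg p is true, so \Box q \to \neg p is true.
Satisfying worlds: {s0, s1, s2, s3, s4, s5}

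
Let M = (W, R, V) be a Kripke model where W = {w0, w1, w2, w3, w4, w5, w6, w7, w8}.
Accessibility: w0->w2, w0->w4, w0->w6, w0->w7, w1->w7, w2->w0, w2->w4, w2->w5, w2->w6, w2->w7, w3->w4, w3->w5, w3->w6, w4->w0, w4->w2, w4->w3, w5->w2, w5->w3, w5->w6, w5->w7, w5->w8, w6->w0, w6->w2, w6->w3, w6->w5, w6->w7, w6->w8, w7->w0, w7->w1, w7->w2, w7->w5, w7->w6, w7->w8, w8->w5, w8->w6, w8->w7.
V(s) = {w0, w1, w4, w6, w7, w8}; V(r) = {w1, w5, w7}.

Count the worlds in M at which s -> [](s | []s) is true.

4

Recall that []ψ holds at a world iff ψ holds at every accessible world, and <>ψ holds iff ψ holds at some accessible world.
Let φ = s -> [](s | []s). Evaluate φ at each world:
  w0 (successors {w2, w4, w6, w7}): φ is false.
  w1 (successors {w7}): φ is true.
  w2 (successors {w0, w4, w5, w6, w7}): φ is true.
  w3 (successors {w4, w5, w6}): φ is true.
  w4 (successors {w0, w2, w3}): φ is false.
  w5 (successors {w2, w3, w6, w7, w8}): φ is true.
  w6 (successors {w0, w2, w3, w5, w7, w8}): φ is false.
  w7 (successors {w0, w1, w2, w5, w6, w8}): φ is false.
  w8 (successors {w5, w6, w7}): φ is false.
For instance, at w8:
  At w8: s is true, [](s | []s) is false, so s -> [](s | []s) is false.
    At w8: [](s | []s) requires s | []s at every successor {w5, w6, w7}.
      s | []s fails at w5, so [](s | []s) is false at w8.
Satisfying worlds: {w1, w2, w3, w5}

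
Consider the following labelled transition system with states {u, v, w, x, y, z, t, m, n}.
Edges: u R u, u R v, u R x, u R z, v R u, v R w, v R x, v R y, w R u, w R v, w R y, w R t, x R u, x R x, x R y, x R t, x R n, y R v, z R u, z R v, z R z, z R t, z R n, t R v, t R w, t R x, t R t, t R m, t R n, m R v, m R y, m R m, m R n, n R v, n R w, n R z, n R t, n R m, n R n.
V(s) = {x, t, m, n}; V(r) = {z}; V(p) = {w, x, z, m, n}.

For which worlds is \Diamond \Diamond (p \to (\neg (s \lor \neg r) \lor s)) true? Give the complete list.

u, v, w, x, y, z, t, m, n

Let φ = \Diamond \Diamond (p \to (\neg (s \lor \neg r) \lor s)). Evaluate φ at each world:
  u (successors {u, v, x, z}): φ is true.
  v (successors {u, w, x, y}): φ is true.
  w (successors {u, v, y, t}): φ is true.
  x (successors {u, x, y, t, n}): φ is true.
  y (successors {v}): φ is true.
  z (successors {u, v, z, t, n}): φ is true.
  t (successors {v, w, x, t, m, n}): φ is true.
  m (successors {v, y, m, n}): φ is true.
  n (successors {v, w, z, t, m, n}): φ is true.
For instance, at n:
  At n: \Diamond \Diamond (p \to (\neg (s \lor \neg r) \lor s)) requires \Diamond (p \to (\neg (s \lor \neg r) \lor s)) at some successor in {v, w, z, t, m, n}.
    \Diamond (p \to (\neg (s \lor \neg r) \lor s)) holds at v, so \Diamond \Diamond (p \to (\neg (s \lor \neg r) \lor s)) is true at n.
      At v: \Diamond (p \to (\neg (s \lor \neg r) \lor s)) requires p \to (\neg (s \lor \neg r) \lor s) at some successor in {u, w, x, y}.
        p \to (\neg (s \lor \neg r) \lor s) holds at u, so \Diamond (p \to (\neg (s \lor \neg r) \lor s)) is true at v.
Satisfying worlds: {u, v, w, x, y, z, t, m, n}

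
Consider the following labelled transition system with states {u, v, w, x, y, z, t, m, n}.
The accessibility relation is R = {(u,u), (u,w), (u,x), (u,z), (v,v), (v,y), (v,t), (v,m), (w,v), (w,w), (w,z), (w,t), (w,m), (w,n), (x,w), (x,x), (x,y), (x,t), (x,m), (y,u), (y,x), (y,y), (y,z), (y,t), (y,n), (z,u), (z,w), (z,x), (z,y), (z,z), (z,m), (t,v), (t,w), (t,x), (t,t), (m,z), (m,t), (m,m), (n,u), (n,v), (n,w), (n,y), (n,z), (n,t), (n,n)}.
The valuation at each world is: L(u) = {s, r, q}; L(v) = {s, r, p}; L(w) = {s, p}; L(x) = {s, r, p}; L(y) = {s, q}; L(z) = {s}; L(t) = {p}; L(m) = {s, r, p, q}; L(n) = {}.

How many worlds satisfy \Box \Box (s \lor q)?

Let φ = \Box \Box (s \lor q). Evaluate φ at each world:
  u (successors {u, w, x, z}): φ is false.
  v (successors {v, y, t, m}): φ is false.
  w (successors {v, w, z, t, m, n}): φ is false.
  x (successors {w, x, y, t, m}): φ is false.
  y (successors {u, x, y, z, t, n}): φ is false.
  z (successors {u, w, x, y, z, m}): φ is false.
  t (successors {v, w, x, t}): φ is false.
  m (successors {z, t, m}): φ is false.
  n (successors {u, v, w, y, z, t, n}): φ is false.
For instance, at v:
  At v: \Box \Box (s \lor q) requires \Box (s \lor q) at every successor {v, y, t, m}.
    \Box (s \lor q) fails at v, so \Box \Box (s \lor q) is false at v.
      At v: \Box (s \lor q) requires s \lor q at every successor {v, y, t, m}.
        s \lor q fails at t, so \Box (s \lor q) is false at v.
Satisfying worlds: none.

0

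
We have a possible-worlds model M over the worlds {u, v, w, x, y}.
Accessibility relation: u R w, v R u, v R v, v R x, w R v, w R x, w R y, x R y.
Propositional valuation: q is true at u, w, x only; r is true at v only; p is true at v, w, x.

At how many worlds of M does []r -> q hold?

4

Let φ = []r -> q. Evaluate φ at each world:
  u (successors {w}): φ is true.
  v (successors {u, v, x}): φ is true.
  w (successors {v, x, y}): φ is true.
  x (successors {y}): φ is true.
  y (successors ∅): φ is false.
For instance, at w:
  At w: []r is false, q is true, so []r -> q is true.
    At w: []r requires r at every successor {v, x, y}.
      r fails at x, so []r is false at w.
Satisfying worlds: {u, v, w, x}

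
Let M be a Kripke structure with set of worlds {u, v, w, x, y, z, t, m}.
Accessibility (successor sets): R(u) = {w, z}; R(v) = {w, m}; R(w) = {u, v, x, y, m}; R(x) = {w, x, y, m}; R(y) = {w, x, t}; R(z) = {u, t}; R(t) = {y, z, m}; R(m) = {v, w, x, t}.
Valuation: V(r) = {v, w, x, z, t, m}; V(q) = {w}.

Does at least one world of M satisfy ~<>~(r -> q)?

Let φ = ~<>~(r -> q). Evaluate φ at each world:
  u (successors {w, z}): φ is false.
  v (successors {w, m}): φ is false.
  w (successors {u, v, x, y, m}): φ is false.
  x (successors {w, x, y, m}): φ is false.
  y (successors {w, x, t}): φ is false.
  z (successors {u, t}): φ is false.
  t (successors {y, z, m}): φ is false.
  m (successors {v, w, x, t}): φ is false.
For instance, at u:
  At u: <>~(r -> q) is true, so ~<>~(r -> q) is false.
    At u: <>~(r -> q) requires ~(r -> q) at some successor in {w, z}.
      ~(r -> q) holds at z, so <>~(r -> q) is true at u.

No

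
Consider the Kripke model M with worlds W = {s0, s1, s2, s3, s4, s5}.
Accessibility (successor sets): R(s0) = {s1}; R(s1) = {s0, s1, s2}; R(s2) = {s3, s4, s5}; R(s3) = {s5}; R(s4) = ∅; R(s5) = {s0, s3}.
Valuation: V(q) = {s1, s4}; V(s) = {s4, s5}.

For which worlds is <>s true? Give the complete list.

Recall that <>ψ holds at a world iff ψ holds at some accessible world.
Let φ = <>s. Evaluate φ at each world:
  s0 (successors {s1}): φ is false.
  s1 (successors {s0, s1, s2}): φ is false.
  s2 (successors {s3, s4, s5}): φ is true.
  s3 (successors {s5}): φ is true.
  s4 (successors ∅): φ is false.
  s5 (successors {s0, s3}): φ is false.
For instance, at s5:
  At s5: <>s requires s at some successor in {s0, s3}.
    At s0: s is false.
    At s3: s is false.
  So <>s is false at s5.
Satisfying worlds: {s2, s3}

s2, s3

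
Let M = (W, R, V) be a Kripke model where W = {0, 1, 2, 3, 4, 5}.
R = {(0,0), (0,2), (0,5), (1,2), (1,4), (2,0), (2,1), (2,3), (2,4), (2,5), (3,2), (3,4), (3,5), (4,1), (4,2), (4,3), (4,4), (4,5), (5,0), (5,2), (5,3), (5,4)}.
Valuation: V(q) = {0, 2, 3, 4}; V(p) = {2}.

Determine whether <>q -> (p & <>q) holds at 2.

At 2: <>q is true, p & <>q is true, so <>q -> (p & <>q) is true.
  At 2: <>q requires q at some successor in {0, 1, 3, 4, 5}.
    q holds at 0, so <>q is true at 2.
  At 2: p is true, <>q is true, so p & <>q is true.
    At 2: <>q requires q at some successor in {0, 1, 3, 4, 5}.
      q holds at 0, so <>q is true at 2.

Yes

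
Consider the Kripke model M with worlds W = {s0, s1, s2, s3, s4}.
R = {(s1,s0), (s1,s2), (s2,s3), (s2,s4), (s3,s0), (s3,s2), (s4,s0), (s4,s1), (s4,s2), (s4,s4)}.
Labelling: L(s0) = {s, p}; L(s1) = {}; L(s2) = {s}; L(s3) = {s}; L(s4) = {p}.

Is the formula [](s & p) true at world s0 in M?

Recall that []ψ holds at a world iff ψ holds at every accessible world, and <>ψ holds iff ψ holds at some accessible world.
At s0: no accessible worlds, so [](s & p) holds vacuously.

Yes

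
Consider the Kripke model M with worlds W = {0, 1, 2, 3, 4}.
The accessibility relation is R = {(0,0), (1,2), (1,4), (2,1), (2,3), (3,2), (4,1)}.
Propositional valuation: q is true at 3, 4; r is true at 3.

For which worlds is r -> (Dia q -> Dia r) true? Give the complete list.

Let φ = r -> (Dia q -> Dia r). Evaluate φ at each world:
  0 (successors {0}): φ is true.
  1 (successors {2, 4}): φ is true.
  2 (successors {1, 3}): φ is true.
  3 (successors {2}): φ is true.
  4 (successors {1}): φ is true.
For instance, at 4:
  At 4: r is false, Dia q -> Dia r is true, so r -> (Dia q -> Dia r) is true.
    At 4: Dia q is false, Dia r is false, so Dia q -> Dia r is true.
      At 4: Dia q requires q at some successor in {1}.
        At 1: q is false.
      So Dia q is false at 4.
      At 4: Dia r requires r at some successor in {1}.
        At 1: r is false.
      So Dia r is false at 4.
Satisfying worlds: {0, 1, 2, 3, 4}

0, 1, 2, 3, 4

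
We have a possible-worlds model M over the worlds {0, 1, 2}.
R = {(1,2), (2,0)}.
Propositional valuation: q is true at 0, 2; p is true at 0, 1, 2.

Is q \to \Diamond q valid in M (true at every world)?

Let φ = q \to \Diamond q. Evaluate φ at each world:
  0 (successors ∅): φ is false.
  1 (successors {2}): φ is true.
  2 (successors {0}): φ is true.
Detail at 0 (counterexample):
  At 0: q is true, \Diamond q is false, so q \to \Diamond q is false.
    At 0: no accessible worlds, so \Diamond q is false.

No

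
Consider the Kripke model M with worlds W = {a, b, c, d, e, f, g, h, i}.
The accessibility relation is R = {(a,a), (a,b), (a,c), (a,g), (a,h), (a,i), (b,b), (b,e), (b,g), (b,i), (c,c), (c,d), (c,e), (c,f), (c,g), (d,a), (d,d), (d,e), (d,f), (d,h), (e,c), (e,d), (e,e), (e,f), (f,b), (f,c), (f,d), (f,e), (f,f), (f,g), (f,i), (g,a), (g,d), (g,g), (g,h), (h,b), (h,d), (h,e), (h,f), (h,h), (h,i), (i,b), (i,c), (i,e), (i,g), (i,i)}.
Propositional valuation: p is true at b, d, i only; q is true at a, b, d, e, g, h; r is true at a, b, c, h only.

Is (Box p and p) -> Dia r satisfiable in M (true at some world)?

Let φ = (Box p and p) -> Dia r. Evaluate φ at each world:
  a (successors {a, b, c, g, h, i}): φ is true.
  b (successors {b, e, g, i}): φ is true.
  c (successors {c, d, e, f, g}): φ is true.
  d (successors {a, d, e, f, h}): φ is true.
  e (successors {c, d, e, f}): φ is true.
  f (successors {b, c, d, e, f, g, i}): φ is true.
  g (successors {a, d, g, h}): φ is true.
  h (successors {b, d, e, f, h, i}): φ is true.
  i (successors {b, c, e, g, i}): φ is true.
Detail at a (witness):
  At a: Box p and p is false, Dia r is true, so (Box p and p) -> Dia r is true.
    At a: Box p is false, p is false, so Box p and p is false.
      At a: Box p requires p at every successor {a, b, c, g, h, i}.
        p fails at a, so Box p is false at a.
    At a: Dia r requires r at some successor in {a, b, c, g, h, i}.
      r holds at a, so Dia r is true at a.

Yes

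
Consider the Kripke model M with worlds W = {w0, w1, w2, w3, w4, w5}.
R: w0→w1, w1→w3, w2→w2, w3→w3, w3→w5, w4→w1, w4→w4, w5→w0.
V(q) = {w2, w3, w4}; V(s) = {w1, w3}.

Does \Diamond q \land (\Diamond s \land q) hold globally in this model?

Let φ = \Diamond q \land (\Diamond s \land q). Evaluate φ at each world:
  w0 (successors {w1}): φ is false.
  w1 (successors {w3}): φ is false.
  w2 (successors {w2}): φ is false.
  w3 (successors {w3, w5}): φ is true.
  w4 (successors {w1, w4}): φ is true.
  w5 (successors {w0}): φ is false.
Detail at w0 (counterexample):
  At w0: \Diamond q is false, \Diamond s \land q is false, so \Diamond q \land (\Diamond s \land q) is false.
    At w0: \Diamond q requires q at some successor in {w1}.
      At w1: q is false.
    So \Diamond q is false at w0.
    At w0: \Diamond s is true, q is false, so \Diamond s \land q is false.
      At w0: \Diamond s requires s at some successor in {w1}.
        s holds at w1, so \Diamond s is true at w0.

No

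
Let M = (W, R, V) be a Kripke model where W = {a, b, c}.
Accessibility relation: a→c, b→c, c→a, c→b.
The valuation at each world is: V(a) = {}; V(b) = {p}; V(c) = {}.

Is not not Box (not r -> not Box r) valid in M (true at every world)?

Let φ = not not Box (not r -> not Box r). Evaluate φ at each world:
  a (successors {c}): φ is true.
  b (successors {c}): φ is true.
  c (successors {a, b}): φ is true.
For instance, at c:
  At c: not Box (not r -> not Box r) is false, so not not Box (not r -> not Box r) is true.
    At c: Box (not r -> not Box r) is true, so not Box (not r -> not Box r) is false.
      At c: Box (not r -> not Box r) requires not r -> not Box r at every successor {a, b}.
        At a: not r -> not Box r is true.
        At b: not r -> not Box r is true.
      So Box (not r -> not Box r) is true at c.

Yes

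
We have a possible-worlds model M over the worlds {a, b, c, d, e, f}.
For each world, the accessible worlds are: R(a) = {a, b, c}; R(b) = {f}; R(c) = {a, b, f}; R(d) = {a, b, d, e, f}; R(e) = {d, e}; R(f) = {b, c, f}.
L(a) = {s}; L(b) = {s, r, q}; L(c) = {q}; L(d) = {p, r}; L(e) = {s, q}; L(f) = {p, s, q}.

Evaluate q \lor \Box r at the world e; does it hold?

At e: q is true, \Box r is false, so q \lor \Box r is true.
  At e: \Box r requires r at every successor {d, e}.
    r fails at e, so \Box r is false at e.

Yes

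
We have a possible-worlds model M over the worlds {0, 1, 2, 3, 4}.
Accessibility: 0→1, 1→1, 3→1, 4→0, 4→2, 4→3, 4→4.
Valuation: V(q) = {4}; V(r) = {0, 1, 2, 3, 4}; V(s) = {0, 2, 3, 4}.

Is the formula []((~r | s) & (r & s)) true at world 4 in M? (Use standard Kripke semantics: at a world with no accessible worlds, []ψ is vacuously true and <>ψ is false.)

Recall that []ψ holds at a world iff ψ holds at every accessible world, and <>ψ holds iff ψ holds at some accessible world.
At 4: []((~r | s) & (r & s)) requires (~r | s) & (r & s) at every successor {0, 2, 3, 4}.
  At 0: (~r | s) & (r & s) is true.
  At 2: (~r | s) & (r & s) is true.
  At 3: (~r | s) & (r & s) is true.
  At 4: (~r | s) & (r & s) is true.
So []((~r | s) & (r & s)) is true at 4.

Yes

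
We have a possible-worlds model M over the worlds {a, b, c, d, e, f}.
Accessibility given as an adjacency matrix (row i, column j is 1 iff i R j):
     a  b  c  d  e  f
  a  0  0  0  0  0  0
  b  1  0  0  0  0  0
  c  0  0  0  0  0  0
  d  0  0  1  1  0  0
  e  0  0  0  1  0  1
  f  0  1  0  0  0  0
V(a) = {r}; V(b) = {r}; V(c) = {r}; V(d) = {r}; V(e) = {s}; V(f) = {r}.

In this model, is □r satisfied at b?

Yes

At b: □r requires r at every successor {a}.
  At a: r is true.
So □r is true at b.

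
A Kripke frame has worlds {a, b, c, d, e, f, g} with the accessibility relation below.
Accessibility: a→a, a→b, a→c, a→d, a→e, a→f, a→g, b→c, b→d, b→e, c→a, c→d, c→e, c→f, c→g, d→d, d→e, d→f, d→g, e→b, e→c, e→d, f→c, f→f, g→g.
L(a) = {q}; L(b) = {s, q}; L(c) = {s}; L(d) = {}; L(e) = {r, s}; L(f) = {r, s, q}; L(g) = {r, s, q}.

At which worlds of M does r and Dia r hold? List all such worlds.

Let φ = r and Dia r. Evaluate φ at each world:
  a (successors {a, b, c, d, e, f, g}): φ is false.
  b (successors {c, d, e}): φ is false.
  c (successors {a, d, e, f, g}): φ is false.
  d (successors {d, e, f, g}): φ is false.
  e (successors {b, c, d}): φ is false.
  f (successors {c, f}): φ is true.
  g (successors {g}): φ is true.
For instance, at c:
  At c: r is false, Dia r is true, so r and Dia r is false.
    At c: Dia r requires r at some successor in {a, d, e, f, g}.
      r holds at e, so Dia r is true at c.
Satisfying worlds: {f, g}

f, g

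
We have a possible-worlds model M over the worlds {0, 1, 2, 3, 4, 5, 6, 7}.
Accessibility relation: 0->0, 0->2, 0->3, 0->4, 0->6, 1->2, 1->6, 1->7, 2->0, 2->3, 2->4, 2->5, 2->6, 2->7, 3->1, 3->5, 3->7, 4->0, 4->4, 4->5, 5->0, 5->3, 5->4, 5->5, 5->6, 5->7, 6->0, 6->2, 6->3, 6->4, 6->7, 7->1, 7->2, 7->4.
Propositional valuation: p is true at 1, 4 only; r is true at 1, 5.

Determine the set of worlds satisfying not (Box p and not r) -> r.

1, 5

Let φ = not (Box p and not r) -> r. Evaluate φ at each world:
  0 (successors {0, 2, 3, 4, 6}): φ is false.
  1 (successors {2, 6, 7}): φ is true.
  2 (successors {0, 3, 4, 5, 6, 7}): φ is false.
  3 (successors {1, 5, 7}): φ is false.
  4 (successors {0, 4, 5}): φ is false.
  5 (successors {0, 3, 4, 5, 6, 7}): φ is true.
  6 (successors {0, 2, 3, 4, 7}): φ is false.
  7 (successors {1, 2, 4}): φ is false.
For instance, at 6:
  At 6: not (Box p and not r) is true, r is false, so not (Box p and not r) -> r is false.
    At 6: Box p and not r is false, so not (Box p and not r) is true.
      At 6: Box p is false, not r is true, so Box p and not r is false.
Satisfying worlds: {1, 5}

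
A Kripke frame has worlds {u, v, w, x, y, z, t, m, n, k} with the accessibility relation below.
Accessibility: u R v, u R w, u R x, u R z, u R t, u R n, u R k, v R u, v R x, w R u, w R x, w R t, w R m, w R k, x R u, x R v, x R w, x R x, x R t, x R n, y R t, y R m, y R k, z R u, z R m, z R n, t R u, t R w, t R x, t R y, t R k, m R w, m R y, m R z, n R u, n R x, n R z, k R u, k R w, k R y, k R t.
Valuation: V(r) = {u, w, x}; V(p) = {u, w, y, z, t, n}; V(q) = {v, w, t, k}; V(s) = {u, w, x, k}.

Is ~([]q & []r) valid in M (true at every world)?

Recall that []ψ holds at a world iff ψ holds at every accessible world, and <>ψ holds iff ψ holds at some accessible world.
Let φ = ~([]q & []r). Evaluate φ at each world:
  u (successors {v, w, x, z, t, n, k}): φ is true.
  v (successors {u, x}): φ is true.
  w (successors {u, x, t, m, k}): φ is true.
  x (successors {u, v, w, x, t, n}): φ is true.
  y (successors {t, m, k}): φ is true.
  z (successors {u, m, n}): φ is true.
  t (successors {u, w, x, y, k}): φ is true.
  m (successors {w, y, z}): φ is true.
  n (successors {u, x, z}): φ is true.
  k (successors {u, w, y, t}): φ is true.
For instance, at n:
  At n: []q & []r is false, so ~([]q & []r) is true.
    At n: []q is false, []r is false, so []q & []r is false.
      At n: []q requires q at every successor {u, x, z}.
        q fails at u, so []q is false at n.
      At n: []r requires r at every successor {u, x, z}.
        r fails at z, so []r is false at n.

Yes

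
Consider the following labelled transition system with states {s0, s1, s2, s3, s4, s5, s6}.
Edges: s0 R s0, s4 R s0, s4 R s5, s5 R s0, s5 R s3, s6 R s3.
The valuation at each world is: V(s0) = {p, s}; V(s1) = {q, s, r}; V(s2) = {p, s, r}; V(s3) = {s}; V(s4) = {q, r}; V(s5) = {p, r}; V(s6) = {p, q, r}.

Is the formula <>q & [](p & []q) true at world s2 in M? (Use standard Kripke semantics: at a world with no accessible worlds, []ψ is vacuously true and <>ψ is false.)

At s2: <>q is false, [](p & []q) is true, so <>q & [](p & []q) is false.
  At s2: no accessible worlds, so <>q is false.
  At s2: no accessible worlds, so [](p & []q) holds vacuously.

No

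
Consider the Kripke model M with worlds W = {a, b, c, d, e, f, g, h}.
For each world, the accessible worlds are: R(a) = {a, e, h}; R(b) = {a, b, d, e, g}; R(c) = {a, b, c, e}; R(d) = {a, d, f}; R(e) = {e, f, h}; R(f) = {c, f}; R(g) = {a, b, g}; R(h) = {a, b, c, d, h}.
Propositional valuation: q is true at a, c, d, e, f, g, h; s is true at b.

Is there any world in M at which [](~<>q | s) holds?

Recall that []ψ holds at a world iff ψ holds at every accessible world, and <>ψ holds iff ψ holds at some accessible world.
Let φ = [](~<>q | s). Evaluate φ at each world:
  a (successors {a, e, h}): φ is false.
  b (successors {a, b, d, e, g}): φ is false.
  c (successors {a, b, c, e}): φ is false.
  d (successors {a, d, f}): φ is false.
  e (successors {e, f, h}): φ is false.
  f (successors {c, f}): φ is false.
  g (successors {a, b, g}): φ is false.
  h (successors {a, b, c, d, h}): φ is false.
For instance, at c:
  At c: [](~<>q | s) requires ~<>q | s at every successor {a, b, c, e}.
    ~<>q | s fails at a, so [](~<>q | s) is false at c.
      At a: ~<>q is false, s is false, so ~<>q | s is false.

No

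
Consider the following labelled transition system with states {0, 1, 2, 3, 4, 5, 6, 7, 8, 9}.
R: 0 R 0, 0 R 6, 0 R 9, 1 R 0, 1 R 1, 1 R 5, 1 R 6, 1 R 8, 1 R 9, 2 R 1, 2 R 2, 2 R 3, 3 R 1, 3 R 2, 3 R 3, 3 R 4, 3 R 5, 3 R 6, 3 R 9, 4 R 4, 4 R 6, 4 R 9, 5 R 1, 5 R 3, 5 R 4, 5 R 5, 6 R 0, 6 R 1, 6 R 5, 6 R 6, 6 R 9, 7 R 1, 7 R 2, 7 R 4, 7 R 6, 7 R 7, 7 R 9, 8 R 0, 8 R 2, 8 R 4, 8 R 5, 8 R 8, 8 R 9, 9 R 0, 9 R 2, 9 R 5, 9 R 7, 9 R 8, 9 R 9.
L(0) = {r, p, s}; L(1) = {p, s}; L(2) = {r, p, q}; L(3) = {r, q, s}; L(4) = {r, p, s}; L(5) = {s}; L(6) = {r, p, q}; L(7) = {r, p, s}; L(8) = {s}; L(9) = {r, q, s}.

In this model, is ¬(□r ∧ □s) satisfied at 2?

Yes

Recall that □ψ holds at a world iff ψ holds at every accessible world, and ◇ψ holds iff ψ holds at some accessible world.
At 2: □r ∧ □s is false, so ¬(□r ∧ □s) is true.
  At 2: □r is false, □s is false, so □r ∧ □s is false.
    At 2: □r requires r at every successor {1, 2, 3}.
      r fails at 1, so □r is false at 2.
    At 2: □s requires s at every successor {1, 2, 3}.
      s fails at 2, so □s is false at 2.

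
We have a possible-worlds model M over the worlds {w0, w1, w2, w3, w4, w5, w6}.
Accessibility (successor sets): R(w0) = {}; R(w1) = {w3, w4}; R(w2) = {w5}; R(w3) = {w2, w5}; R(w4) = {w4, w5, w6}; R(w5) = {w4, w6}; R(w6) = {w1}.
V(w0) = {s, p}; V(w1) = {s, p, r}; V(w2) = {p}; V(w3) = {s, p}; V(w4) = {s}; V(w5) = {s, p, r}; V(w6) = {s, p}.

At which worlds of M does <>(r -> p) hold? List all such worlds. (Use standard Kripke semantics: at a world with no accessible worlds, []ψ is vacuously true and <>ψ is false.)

Recall that <>ψ holds at a world iff ψ holds at some accessible world.
Let φ = <>(r -> p). Evaluate φ at each world:
  w0 (successors ∅): φ is false.
  w1 (successors {w3, w4}): φ is true.
  w2 (successors {w5}): φ is true.
  w3 (successors {w2, w5}): φ is true.
  w4 (successors {w4, w5, w6}): φ is true.
  w5 (successors {w4, w6}): φ is true.
  w6 (successors {w1}): φ is true.
For instance, at w4:
  At w4: <>(r -> p) requires r -> p at some successor in {w4, w5, w6}.
    r -> p holds at w4, so <>(r -> p) is true at w4.
Satisfying worlds: {w1, w2, w3, w4, w5, w6}

w1, w2, w3, w4, w5, w6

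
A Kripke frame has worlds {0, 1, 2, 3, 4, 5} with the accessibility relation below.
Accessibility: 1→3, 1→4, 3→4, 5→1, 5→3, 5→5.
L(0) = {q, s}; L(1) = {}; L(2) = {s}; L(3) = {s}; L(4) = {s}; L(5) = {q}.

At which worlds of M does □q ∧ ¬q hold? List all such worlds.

Let φ = □q ∧ ¬q. Evaluate φ at each world:
  0 (successors ∅): φ is false.
  1 (successors {3, 4}): φ is false.
  2 (successors ∅): φ is true.
  3 (successors {4}): φ is false.
  4 (successors ∅): φ is true.
  5 (successors {1, 3, 5}): φ is false.
For instance, at 5:
  At 5: □q is false, ¬q is false, so □q ∧ ¬q is false.
    At 5: □q requires q at every successor {1, 3, 5}.
      q fails at 1, so □q is false at 5.
Satisfying worlds: {2, 4}

2, 4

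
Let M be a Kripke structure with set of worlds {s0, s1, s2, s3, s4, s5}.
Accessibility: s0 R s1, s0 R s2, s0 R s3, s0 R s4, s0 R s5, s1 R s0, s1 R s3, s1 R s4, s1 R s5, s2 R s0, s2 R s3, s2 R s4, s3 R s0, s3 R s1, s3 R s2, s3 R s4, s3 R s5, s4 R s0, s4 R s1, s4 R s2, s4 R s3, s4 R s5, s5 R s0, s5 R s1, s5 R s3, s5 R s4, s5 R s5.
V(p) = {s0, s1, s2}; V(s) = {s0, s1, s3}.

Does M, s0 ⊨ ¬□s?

At s0: □s is false, so ¬□s is true.
  At s0: □s requires s at every successor {s1, s2, s3, s4, s5}.
    s fails at s2, so □s is false at s0.

Yes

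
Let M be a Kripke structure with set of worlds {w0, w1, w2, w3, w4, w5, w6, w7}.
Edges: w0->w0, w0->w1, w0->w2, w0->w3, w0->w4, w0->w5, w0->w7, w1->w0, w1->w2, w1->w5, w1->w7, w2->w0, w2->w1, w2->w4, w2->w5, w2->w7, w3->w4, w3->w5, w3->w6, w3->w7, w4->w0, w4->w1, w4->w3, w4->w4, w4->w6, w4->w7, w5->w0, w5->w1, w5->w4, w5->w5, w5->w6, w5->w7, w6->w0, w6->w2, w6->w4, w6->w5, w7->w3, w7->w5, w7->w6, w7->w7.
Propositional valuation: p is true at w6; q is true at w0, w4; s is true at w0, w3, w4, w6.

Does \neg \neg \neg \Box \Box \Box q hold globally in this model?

Yes

Let φ = \neg \neg \neg \Box \Box \Box q. Evaluate φ at each world:
  w0 (successors {w0, w1, w2, w3, w4, w5, w7}): φ is true.
  w1 (successors {w0, w2, w5, w7}): φ is true.
  w2 (successors {w0, w1, w4, w5, w7}): φ is true.
  w3 (successors {w4, w5, w6, w7}): φ is true.
  w4 (successors {w0, w1, w3, w4, w6, w7}): φ is true.
  w5 (successors {w0, w1, w4, w5, w6, w7}): φ is true.
  w6 (successors {w0, w2, w4, w5}): φ is true.
  w7 (successors {w3, w5, w6, w7}): φ is true.
For instance, at w2:
  At w2: \neg \neg \Box \Box \Box q is false, so \neg \neg \neg \Box \Box \Box q is true.
    At w2: \neg \Box \Box \Box q is true, so \neg \neg \Box \Box \Box q is false.
      At w2: \Box \Box \Box q is false, so \neg \Box \Box \Box q is true.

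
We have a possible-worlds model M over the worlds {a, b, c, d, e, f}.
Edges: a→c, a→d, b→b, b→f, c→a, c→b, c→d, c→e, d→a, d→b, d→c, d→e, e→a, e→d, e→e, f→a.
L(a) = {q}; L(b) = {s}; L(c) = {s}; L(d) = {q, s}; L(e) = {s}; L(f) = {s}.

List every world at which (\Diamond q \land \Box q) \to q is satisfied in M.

a, b, c, d, e

Let φ = (\Diamond q \land \Box q) \to q. Evaluate φ at each world:
  a (successors {c, d}): φ is true.
  b (successors {b, f}): φ is true.
  c (successors {a, b, d, e}): φ is true.
  d (successors {a, b, c, e}): φ is true.
  e (successors {a, d, e}): φ is true.
  f (successors {a}): φ is false.
For instance, at f:
  At f: \Diamond q \land \Box q is true, q is false, so (\Diamond q \land \Box q) \to q is false.
    At f: \Diamond q is true, \Box q is true, so \Diamond q \land \Box q is true.
      At f: \Diamond q requires q at some successor in {a}.
        q holds at a, so \Diamond q is true at f.
      At f: \Box q requires q at every successor {a}.
        At a: q is true.
      So \Box q is true at f.
Satisfying worlds: {a, b, c, d, e}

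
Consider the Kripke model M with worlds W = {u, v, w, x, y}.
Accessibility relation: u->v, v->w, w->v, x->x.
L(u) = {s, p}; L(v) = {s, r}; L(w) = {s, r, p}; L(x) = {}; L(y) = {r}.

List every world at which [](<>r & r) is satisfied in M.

Let φ = [](<>r & r). Evaluate φ at each world:
  u (successors {v}): φ is true.
  v (successors {w}): φ is true.
  w (successors {v}): φ is true.
  x (successors {x}): φ is false.
  y (successors ∅): φ is true.
For instance, at u:
  At u: [](<>r & r) requires <>r & r at every successor {v}.
      At v: <>r is true, r is true, so <>r & r is true.
  So [](<>r & r) is true at u.
Satisfying worlds: {u, v, w, y}

u, v, w, y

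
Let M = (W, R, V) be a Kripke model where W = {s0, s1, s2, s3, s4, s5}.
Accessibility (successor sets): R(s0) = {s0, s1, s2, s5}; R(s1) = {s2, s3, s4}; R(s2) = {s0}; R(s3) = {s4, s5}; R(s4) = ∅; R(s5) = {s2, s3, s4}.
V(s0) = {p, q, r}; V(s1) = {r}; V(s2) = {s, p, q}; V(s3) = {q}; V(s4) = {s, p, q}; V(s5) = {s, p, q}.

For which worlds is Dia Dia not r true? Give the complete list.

Recall that Dia ψ holds at a world iff ψ holds at some accessible world.
Let φ = Dia Dia not r. Evaluate φ at each world:
  s0 (successors {s0, s1, s2, s5}): φ is true.
  s1 (successors {s2, s3, s4}): φ is true.
  s2 (successors {s0}): φ is true.
  s3 (successors {s4, s5}): φ is true.
  s4 (successors ∅): φ is false.
  s5 (successors {s2, s3, s4}): φ is true.
For instance, at s1:
  At s1: Dia Dia not r requires Dia not r at some successor in {s2, s3, s4}.
    Dia not r holds at s3, so Dia Dia not r is true at s1.
      At s3: Dia not r requires not r at some successor in {s4, s5}.
        not r holds at s4, so Dia not r is true at s3.
Satisfying worlds: {s0, s1, s2, s3, s5}

s0, s1, s2, s3, s5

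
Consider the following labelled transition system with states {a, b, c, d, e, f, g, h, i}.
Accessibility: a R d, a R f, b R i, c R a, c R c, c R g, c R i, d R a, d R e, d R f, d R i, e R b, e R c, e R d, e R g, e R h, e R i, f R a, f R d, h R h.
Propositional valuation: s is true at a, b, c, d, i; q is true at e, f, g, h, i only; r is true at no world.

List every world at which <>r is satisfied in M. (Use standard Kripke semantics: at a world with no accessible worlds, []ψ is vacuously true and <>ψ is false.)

none

Let φ = <>r. Evaluate φ at each world:
  a (successors {d, f}): φ is false.
  b (successors {i}): φ is false.
  c (successors {a, c, g, i}): φ is false.
  d (successors {a, e, f, i}): φ is false.
  e (successors {b, c, d, g, h, i}): φ is false.
  f (successors {a, d}): φ is false.
  g (successors ∅): φ is false.
  h (successors {h}): φ is false.
  i (successors ∅): φ is false.
For instance, at f:
  At f: <>r requires r at some successor in {a, d}.
    At a: r is false.
    At d: r is false.
  So <>r is false at f.
Satisfying worlds: none.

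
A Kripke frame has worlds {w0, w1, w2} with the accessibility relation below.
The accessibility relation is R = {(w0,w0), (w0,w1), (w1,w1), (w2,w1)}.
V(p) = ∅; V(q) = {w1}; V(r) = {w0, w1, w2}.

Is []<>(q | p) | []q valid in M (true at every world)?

Yes

Let φ = []<>(q | p) | []q. Evaluate φ at each world:
  w0 (successors {w0, w1}): φ is true.
  w1 (successors {w1}): φ is true.
  w2 (successors {w1}): φ is true.
For instance, at w2:
  At w2: []<>(q | p) is true, []q is true, so []<>(q | p) | []q is true.
    At w2: []<>(q | p) requires <>(q | p) at every successor {w1}.
      At w1: <>(q | p) is true.
    So []<>(q | p) is true at w2.
    At w2: []q requires q at every successor {w1}.
      At w1: q is true.
    So []q is true at w2.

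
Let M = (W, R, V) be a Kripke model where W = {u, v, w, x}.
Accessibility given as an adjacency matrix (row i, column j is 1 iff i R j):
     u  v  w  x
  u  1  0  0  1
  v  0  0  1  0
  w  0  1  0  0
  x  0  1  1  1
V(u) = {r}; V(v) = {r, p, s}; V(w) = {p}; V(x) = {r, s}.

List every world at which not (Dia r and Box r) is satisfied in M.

v, x

Let φ = not (Dia r and Box r). Evaluate φ at each world:
  u (successors {u, x}): φ is false.
  v (successors {w}): φ is true.
  w (successors {v}): φ is false.
  x (successors {v, w, x}): φ is true.
For instance, at v:
  At v: Dia r and Box r is false, so not (Dia r and Box r) is true.
    At v: Dia r is false, Box r is false, so Dia r and Box r is false.
      At v: Dia r requires r at some successor in {w}.
        At w: r is false.
      So Dia r is false at v.
      At v: Box r requires r at every successor {w}.
        r fails at w, so Box r is false at v.
Satisfying worlds: {v, x}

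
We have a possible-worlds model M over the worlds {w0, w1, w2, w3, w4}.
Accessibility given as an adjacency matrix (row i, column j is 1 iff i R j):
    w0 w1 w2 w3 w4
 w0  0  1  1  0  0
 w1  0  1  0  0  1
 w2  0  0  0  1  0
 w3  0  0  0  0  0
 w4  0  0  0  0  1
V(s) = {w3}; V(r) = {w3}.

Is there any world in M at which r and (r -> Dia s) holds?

Let φ = r and (r -> Dia s). Evaluate φ at each world:
  w0 (successors {w1, w2}): φ is false.
  w1 (successors {w1, w4}): φ is false.
  w2 (successors {w3}): φ is false.
  w3 (successors ∅): φ is false.
  w4 (successors {w4}): φ is false.
For instance, at w1:
  At w1: r is false, r -> Dia s is true, so r and (r -> Dia s) is false.
    At w1: r is false, Dia s is false, so r -> Dia s is true.
      At w1: Dia s requires s at some successor in {w1, w4}.
        At w1: s is false.
        At w4: s is false.
      So Dia s is false at w1.

No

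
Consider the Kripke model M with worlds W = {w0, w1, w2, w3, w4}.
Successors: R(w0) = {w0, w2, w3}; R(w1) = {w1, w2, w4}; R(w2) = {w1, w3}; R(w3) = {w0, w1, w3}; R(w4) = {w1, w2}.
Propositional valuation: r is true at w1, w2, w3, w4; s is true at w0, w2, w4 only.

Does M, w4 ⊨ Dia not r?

No

Recall that Dia ψ holds at a world iff ψ holds at some accessible world.
At w4: Dia not r requires not r at some successor in {w1, w2}.
  At w1: not r is false.
  At w2: not r is false.
So Dia not r is false at w4.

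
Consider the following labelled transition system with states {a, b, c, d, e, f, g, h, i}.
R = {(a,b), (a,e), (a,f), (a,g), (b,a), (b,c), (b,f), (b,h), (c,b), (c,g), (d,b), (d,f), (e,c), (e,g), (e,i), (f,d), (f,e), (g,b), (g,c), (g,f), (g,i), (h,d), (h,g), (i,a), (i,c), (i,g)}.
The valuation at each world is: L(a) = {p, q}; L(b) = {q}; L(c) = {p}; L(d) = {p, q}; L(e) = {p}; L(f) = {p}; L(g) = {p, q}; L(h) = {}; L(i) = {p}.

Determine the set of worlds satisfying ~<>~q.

Recall that <>ψ holds at a world iff ψ holds at some accessible world.
Let φ = ~<>~q. Evaluate φ at each world:
  a (successors {b, e, f, g}): φ is false.
  b (successors {a, c, f, h}): φ is false.
  c (successors {b, g}): φ is true.
  d (successors {b, f}): φ is false.
  e (successors {c, g, i}): φ is false.
  f (successors {d, e}): φ is false.
  g (successors {b, c, f, i}): φ is false.
  h (successors {d, g}): φ is true.
  i (successors {a, c, g}): φ is false.
For instance, at a:
  At a: <>~q is true, so ~<>~q is false.
    At a: <>~q requires ~q at some successor in {b, e, f, g}.
      ~q holds at e, so <>~q is true at a.
Satisfying worlds: {c, h}

c, h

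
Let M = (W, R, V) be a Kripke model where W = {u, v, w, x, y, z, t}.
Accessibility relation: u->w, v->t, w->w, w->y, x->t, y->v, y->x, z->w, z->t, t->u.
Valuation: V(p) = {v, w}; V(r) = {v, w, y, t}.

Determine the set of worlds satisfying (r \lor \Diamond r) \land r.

v, w, y, t

Let φ = (r \lor \Diamond r) \land r. Evaluate φ at each world:
  u (successors {w}): φ is false.
  v (successors {t}): φ is true.
  w (successors {w, y}): φ is true.
  x (successors {t}): φ is false.
  y (successors {v, x}): φ is true.
  z (successors {w, t}): φ is false.
  t (successors {u}): φ is true.
For instance, at x:
  At x: r \lor \Diamond r is true, r is false, so (r \lor \Diamond r) \land r is false.
    At x: r is false, \Diamond r is true, so r \lor \Diamond r is true.
      At x: \Diamond r requires r at some successor in {t}.
        r holds at t, so \Diamond r is true at x.
Satisfying worlds: {v, w, y, t}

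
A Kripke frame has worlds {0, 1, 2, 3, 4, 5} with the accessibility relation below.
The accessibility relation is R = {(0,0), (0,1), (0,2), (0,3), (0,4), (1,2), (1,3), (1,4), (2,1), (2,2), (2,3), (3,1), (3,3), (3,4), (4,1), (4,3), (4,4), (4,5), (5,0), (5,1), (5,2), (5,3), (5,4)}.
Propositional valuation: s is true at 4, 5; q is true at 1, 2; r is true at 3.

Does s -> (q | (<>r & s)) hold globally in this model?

Yes

Let φ = s -> (q | (<>r & s)). Evaluate φ at each world:
  0 (successors {0, 1, 2, 3, 4}): φ is true.
  1 (successors {2, 3, 4}): φ is true.
  2 (successors {1, 2, 3}): φ is true.
  3 (successors {1, 3, 4}): φ is true.
  4 (successors {1, 3, 4, 5}): φ is true.
  5 (successors {0, 1, 2, 3, 4}): φ is true.
For instance, at 3:
  At 3: s is false, q | (<>r & s) is false, so s -> (q | (<>r & s)) is true.
    At 3: q is false, <>r & s is false, so q | (<>r & s) is false.
      At 3: <>r is true, s is false, so <>r & s is false.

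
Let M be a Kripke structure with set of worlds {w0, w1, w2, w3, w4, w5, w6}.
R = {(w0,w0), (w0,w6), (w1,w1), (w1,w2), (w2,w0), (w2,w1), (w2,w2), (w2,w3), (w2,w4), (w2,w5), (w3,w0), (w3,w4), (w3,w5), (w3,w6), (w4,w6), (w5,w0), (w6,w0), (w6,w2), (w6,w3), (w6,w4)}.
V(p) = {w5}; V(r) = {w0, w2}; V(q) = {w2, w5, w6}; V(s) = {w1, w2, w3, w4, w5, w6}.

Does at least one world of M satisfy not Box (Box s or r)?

Yes

Let φ = not Box (Box s or r). Evaluate φ at each world:
  w0 (successors {w0, w6}): φ is true.
  w1 (successors {w1, w2}): φ is false.
  w2 (successors {w0, w1, w2, w3, w4, w5}): φ is true.
  w3 (successors {w0, w4, w5, w6}): φ is true.
  w4 (successors {w6}): φ is true.
  w5 (successors {w0}): φ is false.
  w6 (successors {w0, w2, w3, w4}): φ is true.
Detail at w0 (witness):
  At w0: Box (Box s or r) is false, so not Box (Box s or r) is true.
    At w0: Box (Box s or r) requires Box s or r at every successor {w0, w6}.
      Box s or r fails at w6, so Box (Box s or r) is false at w0.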